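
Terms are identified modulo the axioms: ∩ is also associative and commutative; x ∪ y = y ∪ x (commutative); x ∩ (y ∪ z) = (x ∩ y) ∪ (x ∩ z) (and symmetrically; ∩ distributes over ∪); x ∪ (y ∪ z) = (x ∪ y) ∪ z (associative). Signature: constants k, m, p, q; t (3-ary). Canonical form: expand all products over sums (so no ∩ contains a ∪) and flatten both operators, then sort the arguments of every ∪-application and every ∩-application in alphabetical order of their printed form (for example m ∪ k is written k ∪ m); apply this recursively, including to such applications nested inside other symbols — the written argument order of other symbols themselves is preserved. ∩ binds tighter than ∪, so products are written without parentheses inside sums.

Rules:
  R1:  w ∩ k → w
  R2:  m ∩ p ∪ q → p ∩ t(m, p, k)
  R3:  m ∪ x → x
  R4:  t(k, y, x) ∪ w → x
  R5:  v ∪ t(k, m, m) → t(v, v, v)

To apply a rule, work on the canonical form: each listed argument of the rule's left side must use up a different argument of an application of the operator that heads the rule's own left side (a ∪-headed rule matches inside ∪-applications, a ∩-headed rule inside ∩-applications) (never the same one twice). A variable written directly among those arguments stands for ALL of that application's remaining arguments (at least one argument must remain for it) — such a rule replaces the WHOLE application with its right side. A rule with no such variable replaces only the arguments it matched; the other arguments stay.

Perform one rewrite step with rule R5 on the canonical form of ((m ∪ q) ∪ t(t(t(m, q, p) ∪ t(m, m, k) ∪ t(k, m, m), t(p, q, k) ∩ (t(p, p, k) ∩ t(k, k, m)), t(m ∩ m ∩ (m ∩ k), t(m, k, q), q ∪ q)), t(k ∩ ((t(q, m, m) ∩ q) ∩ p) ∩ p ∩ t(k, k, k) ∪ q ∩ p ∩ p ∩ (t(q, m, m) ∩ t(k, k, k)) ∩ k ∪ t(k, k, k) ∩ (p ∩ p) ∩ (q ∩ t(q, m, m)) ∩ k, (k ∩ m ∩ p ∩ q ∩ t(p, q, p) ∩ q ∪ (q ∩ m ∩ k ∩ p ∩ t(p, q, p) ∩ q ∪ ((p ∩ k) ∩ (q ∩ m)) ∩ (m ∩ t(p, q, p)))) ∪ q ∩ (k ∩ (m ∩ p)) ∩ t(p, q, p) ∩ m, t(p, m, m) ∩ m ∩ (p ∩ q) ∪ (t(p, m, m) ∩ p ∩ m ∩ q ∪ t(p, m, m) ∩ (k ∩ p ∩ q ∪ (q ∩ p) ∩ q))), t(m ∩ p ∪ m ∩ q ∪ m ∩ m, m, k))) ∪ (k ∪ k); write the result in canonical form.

Canonical form:  k ∪ k ∪ m ∪ q ∪ t(t(t(k, m, m) ∪ t(m, m, k) ∪ t(m, q, p), t(k, k, m) ∩ t(p, p, k) ∩ t(p, q, k), t(k ∩ m ∩ m ∩ m, t(m, k, q), q ∪ q)), t(k ∩ p ∩ p ∩ q ∩ t(k, k, k) ∩ t(q, m, m) ∪ k ∩ p ∩ p ∩ q ∩ t(k, k, k) ∩ t(q, m, m) ∪ k ∩ p ∩ p ∩ q ∩ t(k, k, k) ∩ t(q, m, m), k ∩ m ∩ m ∩ p ∩ q ∩ t(p, q, p) ∪ k ∩ m ∩ m ∩ p ∩ q ∩ t(p, q, p) ∪ k ∩ m ∩ p ∩ q ∩ q ∩ t(p, q, p) ∪ k ∩ m ∩ p ∩ q ∩ q ∩ t(p, q, p), k ∩ p ∩ q ∩ t(p, m, m) ∪ m ∩ p ∩ q ∩ t(p, m, m) ∪ m ∩ p ∩ q ∩ t(p, m, m) ∪ p ∩ q ∩ q ∩ t(p, m, m)), t(m ∩ m ∪ m ∩ p ∪ m ∩ q, m, k))
Match R5:  consume t(k, m, m);  v := t(m, m, k) ∪ t(m, q, p)
The extension variable absorbs all remaining arguments, so the whole application is rewritten.
Giving:  k ∪ k ∪ m ∪ q ∪ t(t(t(t(m, m, k) ∪ t(m, q, p), t(m, m, k) ∪ t(m, q, p), t(m, m, k) ∪ t(m, q, p)), t(k, k, m) ∩ t(p, p, k) ∩ t(p, q, k), t(k ∩ m ∩ m ∩ m, t(m, k, q), q ∪ q)), t(k ∩ p ∩ p ∩ q ∩ t(k, k, k) ∩ t(q, m, m) ∪ k ∩ p ∩ p ∩ q ∩ t(k, k, k) ∩ t(q, m, m) ∪ k ∩ p ∩ p ∩ q ∩ t(k, k, k) ∩ t(q, m, m), k ∩ m ∩ m ∩ p ∩ q ∩ t(p, q, p) ∪ k ∩ m ∩ m ∩ p ∩ q ∩ t(p, q, p) ∪ k ∩ m ∩ p ∩ q ∩ q ∩ t(p, q, p) ∪ k ∩ m ∩ p ∩ q ∩ q ∩ t(p, q, p), k ∩ p ∩ q ∩ t(p, m, m) ∪ m ∩ p ∩ q ∩ t(p, m, m) ∪ m ∩ p ∩ q ∩ t(p, m, m) ∪ p ∩ q ∩ q ∩ t(p, m, m)), t(m ∩ m ∪ m ∩ p ∪ m ∩ q, m, k))

Answer: k ∪ k ∪ m ∪ q ∪ t(t(t(t(m, m, k) ∪ t(m, q, p), t(m, m, k) ∪ t(m, q, p), t(m, m, k) ∪ t(m, q, p)), t(k, k, m) ∩ t(p, p, k) ∩ t(p, q, k), t(k ∩ m ∩ m ∩ m, t(m, k, q), q ∪ q)), t(k ∩ p ∩ p ∩ q ∩ t(k, k, k) ∩ t(q, m, m) ∪ k ∩ p ∩ p ∩ q ∩ t(k, k, k) ∩ t(q, m, m) ∪ k ∩ p ∩ p ∩ q ∩ t(k, k, k) ∩ t(q, m, m), k ∩ m ∩ m ∩ p ∩ q ∩ t(p, q, p) ∪ k ∩ m ∩ m ∩ p ∩ q ∩ t(p, q, p) ∪ k ∩ m ∩ p ∩ q ∩ q ∩ t(p, q, p) ∪ k ∩ m ∩ p ∩ q ∩ q ∩ t(p, q, p), k ∩ p ∩ q ∩ t(p, m, m) ∪ m ∩ p ∩ q ∩ t(p, m, m) ∪ m ∩ p ∩ q ∩ t(p, m, m) ∪ p ∩ q ∩ q ∩ t(p, m, m)), t(m ∩ m ∪ m ∩ p ∪ m ∩ q, m, k))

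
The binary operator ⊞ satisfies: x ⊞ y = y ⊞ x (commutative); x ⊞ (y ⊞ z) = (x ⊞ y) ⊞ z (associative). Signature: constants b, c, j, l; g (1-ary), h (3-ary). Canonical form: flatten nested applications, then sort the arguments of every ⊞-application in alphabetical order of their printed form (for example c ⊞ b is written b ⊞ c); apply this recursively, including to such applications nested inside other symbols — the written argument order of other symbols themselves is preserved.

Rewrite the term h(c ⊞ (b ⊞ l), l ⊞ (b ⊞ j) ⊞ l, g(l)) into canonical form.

Answer: h(b ⊞ c ⊞ l, b ⊞ j ⊞ l ⊞ l, g(l))

Derivation:
Descend into:  l ⊞ (b ⊞ j) ⊞ l
Un-nest:  l ⊞ b ⊞ j ⊞ l
Sort arguments:  b ⊞ j ⊞ l ⊞ l
Reassemble:  h(b ⊞ c ⊞ l, b ⊞ j ⊞ l ⊞ l, g(l))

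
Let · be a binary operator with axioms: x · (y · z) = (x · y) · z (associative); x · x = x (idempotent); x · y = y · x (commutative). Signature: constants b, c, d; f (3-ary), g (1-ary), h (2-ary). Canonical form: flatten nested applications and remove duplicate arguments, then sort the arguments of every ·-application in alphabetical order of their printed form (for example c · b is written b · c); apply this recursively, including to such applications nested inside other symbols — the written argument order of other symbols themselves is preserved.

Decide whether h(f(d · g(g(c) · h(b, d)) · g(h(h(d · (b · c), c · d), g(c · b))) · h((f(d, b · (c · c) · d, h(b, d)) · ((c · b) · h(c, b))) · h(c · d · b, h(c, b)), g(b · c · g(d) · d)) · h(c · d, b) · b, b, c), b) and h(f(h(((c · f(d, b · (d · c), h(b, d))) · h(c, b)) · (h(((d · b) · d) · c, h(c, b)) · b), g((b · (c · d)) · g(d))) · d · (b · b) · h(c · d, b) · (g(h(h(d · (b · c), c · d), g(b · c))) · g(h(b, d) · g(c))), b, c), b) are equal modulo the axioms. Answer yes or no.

Answer: yes — both canonical forms are h(f(b · d · g(g(c) · h(b, d)) · g(h(h(b · c · d, c · d), g(b · c))) · h(b · c · f(d, b · c · d, h(b, d)) · h(b · c · d, h(c, b)) · h(c, b), g(b · c · d · g(d))) · h(c · d, b), b, c), b)

Derivation:
Left:  h(f(d · g(g(c) · h(b, d)) · g(h(h(d · (b · c), c · d), g(c · b))) · h((f(d, b · (c · c) · d, h(b, d)) · ((c · b) · h(c, b))) · h(c · d · b, h(c, b)), g(b · c · g(d) · d)) · h(c · d, b) · b, b, c), b)
  Descend into:  d · g(g(c) · h(b, d)) · g(h(h(d · (b · c), c · d), g(c · b))) · h((f(d, b · (c · c) · d, h(b, d)) · ((c · b) · h(c, b))) · h(c · d · b, h(c, b)), g(b · c · g(d) · d)) · h(c · d, b) · b
  Canonicalize subterm:  g(h(h(d · (b · c), c · d), g(c · b)))  →  g(h(h(b · c · d, c · d), g(b · c)))
  Inside:  h((f(d, b · (c · c) · d, h(b, d)) · ((c · b) · h(c, b))) · h(c · d · b, h(c, b)), g(b · c · g(d) · d))  →  h(b · c · f(d, b · c · d, h(b, d)) · h(b · c · d, h(c, b)) · h(c, b), g(b · c · d · g(d)))
  Order the arguments:  b · d · g(g(c) · h(b, d)) · g(h(h(b · c · d, c · d), g(b · c))) · h(b · c · f(d, b · c · d, h(b, d)) · h(b · c · d, h(c, b)) · h(c, b), g(b · c · d · g(d))) · h(c · d, b)
  Put back:  h(f(b · d · g(g(c) · h(b, d)) · g(h(h(b · c · d, c · d), g(b · c))) · h(b · c · f(d, b · c · d, h(b, d)) · h(b · c · d, h(c, b)) · h(c, b), g(b · c · d · g(d))) · h(c · d, b), b, c), b)
Right:  h(f(h(((c · f(d, b · (d · c), h(b, d))) · h(c, b)) · (h(((d · b) · d) · c, h(c, b)) · b), g((b · (c · d)) · g(d))) · d · (b · b) · h(c · d, b) · (g(h(h(d · (b · c), c · d), g(b · c))) · g(h(b, d) · g(c))), b, c), b)
  Descend into:  h(((c · f(d, b · (d · c), h(b, d))) · h(c, b)) · (h(((d · b) · d) · c, h(c, b)) · b), g((b · (c · d)) · g(d))) · d · (b · b) · h(c · d, b) · (g(h(h(d · (b · c), c · d), g(b · c))) · g(h(b, d) · g(c)))
  Un-nest:  h(((c · f(d, b · (d · c), h(b, d))) · h(c, b)) · (h(((d · b) · d) · c, h(c, b)) · b), g((b · (c · d)) · g(d))) · d · b · b · h(c · d, b) · g(h(h(d · (b · c), c · d), g(b · c))) · g(h(b, d) · g(c))
  Simplify inside:  h(((c · f(d, b · (d · c), h(b, d))) · h(c, b)) · (h(((d · b) · d) · c, h(c, b)) · b), g((b · (c · d)) · g(d)))  →  h(b · c · f(d, b · c · d, h(b, d)) · h(b · c · d, h(c, b)) · h(c, b), g(b · c · d · g(d)))
  Canonicalize subterm:  g(h(h(d · (b · c), c · d), g(b · c)))  →  g(h(h(b · c · d, c · d), g(b · c)))
  Canonicalize subterm:  g(h(b, d) · g(c))  →  g(g(c) · h(b, d))
  Deduplicate:  drop duplicate b
  Sort arguments:  b · d · g(g(c) · h(b, d)) · g(h(h(b · c · d, c · d), g(b · c))) · h(b · c · f(d, b · c · d, h(b, d)) · h(b · c · d, h(c, b)) · h(c, b), g(b · c · d · g(d))) · h(c · d, b)
  Put back:  h(f(b · d · g(g(c) · h(b, d)) · g(h(h(b · c · d, c · d), g(b · c))) · h(b · c · f(d, b · c · d, h(b, d)) · h(b · c · d, h(c, b)) · h(c, b), g(b · c · d · g(d))) · h(c · d, b), b, c), b)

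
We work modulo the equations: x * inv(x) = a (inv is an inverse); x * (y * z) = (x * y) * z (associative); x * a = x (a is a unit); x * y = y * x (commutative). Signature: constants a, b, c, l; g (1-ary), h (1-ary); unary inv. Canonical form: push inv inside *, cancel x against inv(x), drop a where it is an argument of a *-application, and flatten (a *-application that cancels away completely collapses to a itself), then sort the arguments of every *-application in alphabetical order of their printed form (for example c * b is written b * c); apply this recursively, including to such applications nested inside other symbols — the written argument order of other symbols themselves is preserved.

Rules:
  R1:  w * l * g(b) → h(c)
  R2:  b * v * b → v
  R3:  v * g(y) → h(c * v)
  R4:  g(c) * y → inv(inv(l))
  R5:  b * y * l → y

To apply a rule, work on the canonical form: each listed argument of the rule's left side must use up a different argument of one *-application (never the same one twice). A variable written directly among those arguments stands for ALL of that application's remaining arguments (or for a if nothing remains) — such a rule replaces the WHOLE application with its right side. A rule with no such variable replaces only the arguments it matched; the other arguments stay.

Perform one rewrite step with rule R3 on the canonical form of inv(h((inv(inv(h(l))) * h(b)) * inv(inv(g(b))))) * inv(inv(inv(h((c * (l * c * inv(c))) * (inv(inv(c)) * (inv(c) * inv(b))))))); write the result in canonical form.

Canonical form:  inv(h(c * inv(b) * l)) * inv(h(g(b) * h(b) * h(l)))
R3 matches:  uses g(b);  v := h(b) * h(l), y := b
The variable takes the whole remainder — replace the entire application.
New term:  inv(h(c * inv(b) * l)) * inv(h(h(c * h(b) * h(l))))

Answer: inv(h(c * inv(b) * l)) * inv(h(h(c * h(b) * h(l))))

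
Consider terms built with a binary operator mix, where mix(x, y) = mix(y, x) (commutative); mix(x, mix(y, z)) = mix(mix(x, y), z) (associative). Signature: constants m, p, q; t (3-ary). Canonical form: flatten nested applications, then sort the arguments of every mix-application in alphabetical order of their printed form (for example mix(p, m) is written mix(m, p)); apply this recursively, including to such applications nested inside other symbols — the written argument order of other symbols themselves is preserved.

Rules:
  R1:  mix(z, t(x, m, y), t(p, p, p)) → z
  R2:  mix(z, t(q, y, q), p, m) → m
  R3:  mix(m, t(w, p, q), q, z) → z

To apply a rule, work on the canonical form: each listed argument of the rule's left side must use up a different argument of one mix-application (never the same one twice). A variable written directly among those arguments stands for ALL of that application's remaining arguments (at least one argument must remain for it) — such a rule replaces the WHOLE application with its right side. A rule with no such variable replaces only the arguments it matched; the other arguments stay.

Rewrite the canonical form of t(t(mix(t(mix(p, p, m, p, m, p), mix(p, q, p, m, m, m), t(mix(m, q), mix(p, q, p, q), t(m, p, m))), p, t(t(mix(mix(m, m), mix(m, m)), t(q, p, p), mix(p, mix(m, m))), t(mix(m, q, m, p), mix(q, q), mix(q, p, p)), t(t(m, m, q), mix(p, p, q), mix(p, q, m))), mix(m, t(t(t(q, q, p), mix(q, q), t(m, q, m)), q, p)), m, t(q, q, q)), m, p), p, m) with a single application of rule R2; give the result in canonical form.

Canonical form:  t(t(mix(m, m, p, t(mix(m, m, p, p, p, p), mix(m, m, m, p, p, q), t(mix(m, q), mix(p, p, q, q), t(m, p, m))), t(q, q, q), t(t(mix(m, m, m, m), t(q, p, p), mix(m, m, p)), t(mix(m, m, p, q), mix(q, q), mix(p, p, q)), t(t(m, m, q), mix(p, p, q), mix(m, p, q))), t(t(t(q, q, p), mix(q, q), t(m, q, m)), q, p)), m, p), p, m)
Apply R2:  consuming m, p, t(q, q, q);  y := q, z := mix(m, t(mix(m, m, p, p, p, p), mix(m, m, m, p, p, q), t(mix(m, q), mix(p, p, q, q), t(m, p, m))), t(t(mix(m, m, m, m), t(q, p, p), mix(m, m, p)), t(mix(m, m, p, q), mix(q, q), mix(p, p, q)), t(t(m, m, q), mix(p, p, q), mix(m, p, q))), t(t(t(q, q, p), mix(q, q), t(m, q, m)), q, p))
The variable takes the whole remainder — replace the entire application.
New term:  t(t(m, m, p), p, m)

Answer: t(t(m, m, p), p, m)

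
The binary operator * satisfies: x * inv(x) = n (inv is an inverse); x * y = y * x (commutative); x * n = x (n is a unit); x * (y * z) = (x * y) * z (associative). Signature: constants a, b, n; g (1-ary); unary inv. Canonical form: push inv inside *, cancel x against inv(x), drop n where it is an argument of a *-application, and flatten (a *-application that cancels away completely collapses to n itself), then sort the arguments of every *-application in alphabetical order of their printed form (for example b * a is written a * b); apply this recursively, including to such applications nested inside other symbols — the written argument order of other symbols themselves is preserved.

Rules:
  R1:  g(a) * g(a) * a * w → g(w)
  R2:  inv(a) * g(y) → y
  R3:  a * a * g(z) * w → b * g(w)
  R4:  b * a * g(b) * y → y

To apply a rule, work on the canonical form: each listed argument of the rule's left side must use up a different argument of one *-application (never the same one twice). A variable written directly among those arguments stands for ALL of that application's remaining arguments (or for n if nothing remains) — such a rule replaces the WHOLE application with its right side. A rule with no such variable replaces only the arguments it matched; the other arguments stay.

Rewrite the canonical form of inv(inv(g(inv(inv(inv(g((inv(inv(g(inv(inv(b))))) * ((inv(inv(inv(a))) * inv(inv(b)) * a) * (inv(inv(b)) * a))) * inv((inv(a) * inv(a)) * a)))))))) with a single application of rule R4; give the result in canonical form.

Answer: g(inv(g(a * b)))

Derivation:
Canonical form:  g(inv(g(a * a * b * b * g(b))))
Apply R4:  consuming a, b, g(b);  y := a * b
The extension variable absorbs all remaining arguments, so the whole application is rewritten.
Giving:  g(inv(g(a * b)))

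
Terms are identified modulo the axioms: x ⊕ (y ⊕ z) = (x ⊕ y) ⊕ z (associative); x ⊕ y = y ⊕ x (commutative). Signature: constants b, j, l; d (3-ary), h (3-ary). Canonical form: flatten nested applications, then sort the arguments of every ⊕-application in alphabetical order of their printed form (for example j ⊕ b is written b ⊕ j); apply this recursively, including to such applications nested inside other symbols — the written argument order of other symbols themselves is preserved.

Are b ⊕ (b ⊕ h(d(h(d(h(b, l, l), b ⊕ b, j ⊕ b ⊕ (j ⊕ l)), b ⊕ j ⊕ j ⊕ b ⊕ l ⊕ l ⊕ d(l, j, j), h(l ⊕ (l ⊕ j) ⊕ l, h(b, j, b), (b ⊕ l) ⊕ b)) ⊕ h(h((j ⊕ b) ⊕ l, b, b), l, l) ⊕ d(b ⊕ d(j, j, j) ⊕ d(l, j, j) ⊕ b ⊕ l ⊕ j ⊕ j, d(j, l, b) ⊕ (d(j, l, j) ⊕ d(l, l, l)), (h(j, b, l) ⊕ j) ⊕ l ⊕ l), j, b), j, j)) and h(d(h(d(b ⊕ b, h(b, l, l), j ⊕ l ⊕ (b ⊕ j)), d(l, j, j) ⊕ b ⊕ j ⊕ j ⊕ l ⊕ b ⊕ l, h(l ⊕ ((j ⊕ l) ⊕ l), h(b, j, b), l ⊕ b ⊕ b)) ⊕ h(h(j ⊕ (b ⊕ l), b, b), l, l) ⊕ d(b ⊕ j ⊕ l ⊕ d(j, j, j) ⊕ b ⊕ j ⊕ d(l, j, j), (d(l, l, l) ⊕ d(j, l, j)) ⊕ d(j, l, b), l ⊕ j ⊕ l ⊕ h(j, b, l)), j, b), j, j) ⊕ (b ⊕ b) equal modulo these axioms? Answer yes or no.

Left:  b ⊕ (b ⊕ h(d(h(d(h(b, l, l), b ⊕ b, j ⊕ b ⊕ (j ⊕ l)), b ⊕ j ⊕ j ⊕ b ⊕ l ⊕ l ⊕ d(l, j, j), h(l ⊕ (l ⊕ j) ⊕ l, h(b, j, b), (b ⊕ l) ⊕ b)) ⊕ h(h((j ⊕ b) ⊕ l, b, b), l, l) ⊕ d(b ⊕ d(j, j, j) ⊕ d(l, j, j) ⊕ b ⊕ l ⊕ j ⊕ j, d(j, l, b) ⊕ (d(j, l, j) ⊕ d(l, l, l)), (h(j, b, l) ⊕ j) ⊕ l ⊕ l), j, b), j, j))
  Un-nest:  b ⊕ b ⊕ h(d(h(d(h(b, l, l), b ⊕ b, j ⊕ b ⊕ (j ⊕ l)), b ⊕ j ⊕ j ⊕ b ⊕ l ⊕ l ⊕ d(l, j, j), h(l ⊕ (l ⊕ j) ⊕ l, h(b, j, b), (b ⊕ l) ⊕ b)) ⊕ h(h((j ⊕ b) ⊕ l, b, b), l, l) ⊕ d(b ⊕ d(j, j, j) ⊕ d(l, j, j) ⊕ b ⊕ l ⊕ j ⊕ j, d(j, l, b) ⊕ (d(j, l, j) ⊕ d(l, l, l)), (h(j, b, l) ⊕ j) ⊕ l ⊕ l), j, b), j, j)
  Simplify inside:  h(d(h(d(h(b, l, l), b ⊕ b, j ⊕ b ⊕ (j ⊕ l)), b ⊕ j ⊕ j ⊕ b ⊕ l ⊕ l ⊕ d(l, j, j), h(l ⊕ (l ⊕ j) ⊕ l, h(b, j, b), (b ⊕ l) ⊕ b)) ⊕ h(h((j ⊕ b) ⊕ l, b, b), l, l) ⊕ d(b ⊕ d(j, j, j) ⊕ d(l, j, j) ⊕ b ⊕ l ⊕ j ⊕ j, d(j, l, b) ⊕ (d(j, l, j) ⊕ d(l, l, l)), (h(j, b, l) ⊕ j) ⊕ l ⊕ l), j, b), j, j)  →  h(d(d(b ⊕ b ⊕ d(j, j, j) ⊕ d(l, j, j) ⊕ j ⊕ j ⊕ l, d(j, l, b) ⊕ d(j, l, j) ⊕ d(l, l, l), h(j, b, l) ⊕ j ⊕ l ⊕ l) ⊕ h(d(h(b, l, l), b ⊕ b, b ⊕ j ⊕ j ⊕ l), b ⊕ b ⊕ d(l, j, j) ⊕ j ⊕ j ⊕ l ⊕ l, h(j ⊕ l ⊕ l ⊕ l, h(b, j, b), b ⊕ b ⊕ l)) ⊕ h(h(b ⊕ j ⊕ l, b, b), l, l), j, b), j, j)
  Sort:  b ⊕ b ⊕ h(d(d(b ⊕ b ⊕ d(j, j, j) ⊕ d(l, j, j) ⊕ j ⊕ j ⊕ l, d(j, l, b) ⊕ d(j, l, j) ⊕ d(l, l, l), h(j, b, l) ⊕ j ⊕ l ⊕ l) ⊕ h(d(h(b, l, l), b ⊕ b, b ⊕ j ⊕ j ⊕ l), b ⊕ b ⊕ d(l, j, j) ⊕ j ⊕ j ⊕ l ⊕ l, h(j ⊕ l ⊕ l ⊕ l, h(b, j, b), b ⊕ b ⊕ l)) ⊕ h(h(b ⊕ j ⊕ l, b, b), l, l), j, b), j, j)
Right:  h(d(h(d(b ⊕ b, h(b, l, l), j ⊕ l ⊕ (b ⊕ j)), d(l, j, j) ⊕ b ⊕ j ⊕ j ⊕ l ⊕ b ⊕ l, h(l ⊕ ((j ⊕ l) ⊕ l), h(b, j, b), l ⊕ b ⊕ b)) ⊕ h(h(j ⊕ (b ⊕ l), b, b), l, l) ⊕ d(b ⊕ j ⊕ l ⊕ d(j, j, j) ⊕ b ⊕ j ⊕ d(l, j, j), (d(l, l, l) ⊕ d(j, l, j)) ⊕ d(j, l, b), l ⊕ j ⊕ l ⊕ h(j, b, l)), j, b), j, j) ⊕ (b ⊕ b)
  Merge nested applications:  h(d(h(d(b ⊕ b, h(b, l, l), j ⊕ l ⊕ (b ⊕ j)), d(l, j, j) ⊕ b ⊕ j ⊕ j ⊕ l ⊕ b ⊕ l, h(l ⊕ ((j ⊕ l) ⊕ l), h(b, j, b), l ⊕ b ⊕ b)) ⊕ h(h(j ⊕ (b ⊕ l), b, b), l, l) ⊕ d(b ⊕ j ⊕ l ⊕ d(j, j, j) ⊕ b ⊕ j ⊕ d(l, j, j), (d(l, l, l) ⊕ d(j, l, j)) ⊕ d(j, l, b), l ⊕ j ⊕ l ⊕ h(j, b, l)), j, b), j, j) ⊕ b ⊕ b
  Simplify inside:  h(d(h(d(b ⊕ b, h(b, l, l), j ⊕ l ⊕ (b ⊕ j)), d(l, j, j) ⊕ b ⊕ j ⊕ j ⊕ l ⊕ b ⊕ l, h(l ⊕ ((j ⊕ l) ⊕ l), h(b, j, b), l ⊕ b ⊕ b)) ⊕ h(h(j ⊕ (b ⊕ l), b, b), l, l) ⊕ d(b ⊕ j ⊕ l ⊕ d(j, j, j) ⊕ b ⊕ j ⊕ d(l, j, j), (d(l, l, l) ⊕ d(j, l, j)) ⊕ d(j, l, b), l ⊕ j ⊕ l ⊕ h(j, b, l)), j, b), j, j)  →  h(d(d(b ⊕ b ⊕ d(j, j, j) ⊕ d(l, j, j) ⊕ j ⊕ j ⊕ l, d(j, l, b) ⊕ d(j, l, j) ⊕ d(l, l, l), h(j, b, l) ⊕ j ⊕ l ⊕ l) ⊕ h(d(b ⊕ b, h(b, l, l), b ⊕ j ⊕ j ⊕ l), b ⊕ b ⊕ d(l, j, j) ⊕ j ⊕ j ⊕ l ⊕ l, h(j ⊕ l ⊕ l ⊕ l, h(b, j, b), b ⊕ b ⊕ l)) ⊕ h(h(b ⊕ j ⊕ l, b, b), l, l), j, b), j, j)
  Sort:  b ⊕ b ⊕ h(d(d(b ⊕ b ⊕ d(j, j, j) ⊕ d(l, j, j) ⊕ j ⊕ j ⊕ l, d(j, l, b) ⊕ d(j, l, j) ⊕ d(l, l, l), h(j, b, l) ⊕ j ⊕ l ⊕ l) ⊕ h(d(b ⊕ b, h(b, l, l), b ⊕ j ⊕ j ⊕ l), b ⊕ b ⊕ d(l, j, j) ⊕ j ⊕ j ⊕ l ⊕ l, h(j ⊕ l ⊕ l ⊕ l, h(b, j, b), b ⊕ b ⊕ l)) ⊕ h(h(b ⊕ j ⊕ l, b, b), l, l), j, b), j, j)

Answer: no — b ⊕ b ⊕ h(d(d(b ⊕ b ⊕ d(j, j, j) ⊕ d(l, j, j) ⊕ j ⊕ j ⊕ l, d(j, l, b) ⊕ d(j, l, j) ⊕ d(l, l, l), h(j, b, l) ⊕ j ⊕ l ⊕ l) ⊕ h(d(h(b, l, l), b ⊕ b, b ⊕ j ⊕ j ⊕ l), b ⊕ b ⊕ d(l, j, j) ⊕ j ⊕ j ⊕ l ⊕ l, h(j ⊕ l ⊕ l ⊕ l, h(b, j, b), b ⊕ b ⊕ l)) ⊕ h(h(b ⊕ j ⊕ l, b, b), l, l), j, b), j, j) vs b ⊕ b ⊕ h(d(d(b ⊕ b ⊕ d(j, j, j) ⊕ d(l, j, j) ⊕ j ⊕ j ⊕ l, d(j, l, b) ⊕ d(j, l, j) ⊕ d(l, l, l), h(j, b, l) ⊕ j ⊕ l ⊕ l) ⊕ h(d(b ⊕ b, h(b, l, l), b ⊕ j ⊕ j ⊕ l), b ⊕ b ⊕ d(l, j, j) ⊕ j ⊕ j ⊕ l ⊕ l, h(j ⊕ l ⊕ l ⊕ l, h(b, j, b), b ⊕ b ⊕ l)) ⊕ h(h(b ⊕ j ⊕ l, b, b), l, l), j, b), j, j)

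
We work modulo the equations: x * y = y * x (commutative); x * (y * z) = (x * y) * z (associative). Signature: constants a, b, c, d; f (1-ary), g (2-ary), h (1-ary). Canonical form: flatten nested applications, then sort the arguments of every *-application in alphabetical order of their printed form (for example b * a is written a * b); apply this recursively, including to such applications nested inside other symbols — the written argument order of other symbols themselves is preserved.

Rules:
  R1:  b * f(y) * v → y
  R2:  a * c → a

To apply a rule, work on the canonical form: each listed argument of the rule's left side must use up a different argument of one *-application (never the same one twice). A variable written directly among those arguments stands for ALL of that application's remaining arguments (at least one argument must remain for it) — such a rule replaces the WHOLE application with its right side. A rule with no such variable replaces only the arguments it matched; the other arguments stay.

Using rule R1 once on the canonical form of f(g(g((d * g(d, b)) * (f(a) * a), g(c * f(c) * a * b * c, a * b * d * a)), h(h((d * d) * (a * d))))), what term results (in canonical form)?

Answer: f(g(g(a * d * f(a) * g(d, b), g(c, a * a * b * d)), h(h(a * d * d * d))))

Derivation:
Canonical form:  f(g(g(a * d * f(a) * g(d, b), g(a * b * c * c * f(c), a * a * b * d)), h(h(a * d * d * d))))
Match R1:  consume b, f(c);  v := a * c * c, y := c
The extension variable absorbs all remaining arguments, so the whole application is rewritten.
Result:  f(g(g(a * d * f(a) * g(d, b), g(c, a * a * b * d)), h(h(a * d * d * d))))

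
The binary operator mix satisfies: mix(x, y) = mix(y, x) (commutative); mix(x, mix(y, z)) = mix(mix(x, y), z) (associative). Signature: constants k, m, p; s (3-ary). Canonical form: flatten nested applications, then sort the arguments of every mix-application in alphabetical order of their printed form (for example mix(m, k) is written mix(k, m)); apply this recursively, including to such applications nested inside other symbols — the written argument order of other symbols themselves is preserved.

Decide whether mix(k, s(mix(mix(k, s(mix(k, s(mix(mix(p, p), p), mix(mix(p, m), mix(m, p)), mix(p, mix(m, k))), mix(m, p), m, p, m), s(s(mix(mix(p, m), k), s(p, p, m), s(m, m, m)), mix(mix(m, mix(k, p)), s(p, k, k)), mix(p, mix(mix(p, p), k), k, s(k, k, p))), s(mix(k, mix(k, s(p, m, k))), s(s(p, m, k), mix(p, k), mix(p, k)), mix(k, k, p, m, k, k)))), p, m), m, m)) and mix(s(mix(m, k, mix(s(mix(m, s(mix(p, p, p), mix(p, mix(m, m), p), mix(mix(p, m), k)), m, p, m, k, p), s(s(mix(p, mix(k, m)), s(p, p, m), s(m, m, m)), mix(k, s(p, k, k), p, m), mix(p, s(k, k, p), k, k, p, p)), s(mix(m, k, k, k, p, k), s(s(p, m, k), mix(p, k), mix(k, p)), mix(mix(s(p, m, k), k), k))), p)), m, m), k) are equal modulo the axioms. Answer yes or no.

Answer: no — mix(k, s(mix(k, m, p, s(mix(k, m, m, m, p, p, s(mix(p, p, p), mix(m, m, p, p), mix(k, m, p))), s(s(mix(k, m, p), s(p, p, m), s(m, m, m)), mix(k, m, p, s(p, k, k)), mix(k, k, p, p, p, s(k, k, p))), s(mix(k, k, s(p, m, k)), s(s(p, m, k), mix(k, p), mix(k, p)), mix(k, k, k, k, m, p)))), m, m)) vs mix(k, s(mix(k, m, p, s(mix(k, m, m, m, p, p, s(mix(p, p, p), mix(m, m, p, p), mix(k, m, p))), s(s(mix(k, m, p), s(p, p, m), s(m, m, m)), mix(k, m, p, s(p, k, k)), mix(k, k, p, p, p, s(k, k, p))), s(mix(k, k, k, k, m, p), s(s(p, m, k), mix(k, p), mix(k, p)), mix(k, k, s(p, m, k))))), m, m))

Derivation:
Left:  mix(k, s(mix(mix(k, s(mix(k, s(mix(mix(p, p), p), mix(mix(p, m), mix(m, p)), mix(p, mix(m, k))), mix(m, p), m, p, m), s(s(mix(mix(p, m), k), s(p, p, m), s(m, m, m)), mix(mix(m, mix(k, p)), s(p, k, k)), mix(p, mix(mix(p, p), k), k, s(k, k, p))), s(mix(k, mix(k, s(p, m, k))), s(s(p, m, k), mix(p, k), mix(p, k)), mix(k, k, p, m, k, k)))), p, m), m, m))
  Simplify inside:  s(mix(mix(k, s(mix(k, s(mix(mix(p, p), p), mix(mix(p, m), mix(m, p)), mix(p, mix(m, k))), mix(m, p), m, p, m), s(s(mix(mix(p, m), k), s(p, p, m), s(m, m, m)), mix(mix(m, mix(k, p)), s(p, k, k)), mix(p, mix(mix(p, p), k), k, s(k, k, p))), s(mix(k, mix(k, s(p, m, k))), s(s(p, m, k), mix(p, k), mix(p, k)), mix(k, k, p, m, k, k)))), p, m), m, m)  →  s(mix(k, m, p, s(mix(k, m, m, m, p, p, s(mix(p, p, p), mix(m, m, p, p), mix(k, m, p))), s(s(mix(k, m, p), s(p, p, m), s(m, m, m)), mix(k, m, p, s(p, k, k)), mix(k, k, p, p, p, s(k, k, p))), s(mix(k, k, s(p, m, k)), s(s(p, m, k), mix(k, p), mix(k, p)), mix(k, k, k, k, m, p)))), m, m)
  Sort:  mix(k, s(mix(k, m, p, s(mix(k, m, m, m, p, p, s(mix(p, p, p), mix(m, m, p, p), mix(k, m, p))), s(s(mix(k, m, p), s(p, p, m), s(m, m, m)), mix(k, m, p, s(p, k, k)), mix(k, k, p, p, p, s(k, k, p))), s(mix(k, k, s(p, m, k)), s(s(p, m, k), mix(k, p), mix(k, p)), mix(k, k, k, k, m, p)))), m, m))
Right:  mix(s(mix(m, k, mix(s(mix(m, s(mix(p, p, p), mix(p, mix(m, m), p), mix(mix(p, m), k)), m, p, m, k, p), s(s(mix(p, mix(k, m)), s(p, p, m), s(m, m, m)), mix(k, s(p, k, k), p, m), mix(p, s(k, k, p), k, k, p, p)), s(mix(m, k, k, k, p, k), s(s(p, m, k), mix(p, k), mix(k, p)), mix(mix(s(p, m, k), k), k))), p)), m, m), k)
  Simplify inside:  s(mix(m, k, mix(s(mix(m, s(mix(p, p, p), mix(p, mix(m, m), p), mix(mix(p, m), k)), m, p, m, k, p), s(s(mix(p, mix(k, m)), s(p, p, m), s(m, m, m)), mix(k, s(p, k, k), p, m), mix(p, s(k, k, p), k, k, p, p)), s(mix(m, k, k, k, p, k), s(s(p, m, k), mix(p, k), mix(k, p)), mix(mix(s(p, m, k), k), k))), p)), m, m)  →  s(mix(k, m, p, s(mix(k, m, m, m, p, p, s(mix(p, p, p), mix(m, m, p, p), mix(k, m, p))), s(s(mix(k, m, p), s(p, p, m), s(m, m, m)), mix(k, m, p, s(p, k, k)), mix(k, k, p, p, p, s(k, k, p))), s(mix(k, k, k, k, m, p), s(s(p, m, k), mix(k, p), mix(k, p)), mix(k, k, s(p, m, k))))), m, m)
  Sort arguments:  mix(k, s(mix(k, m, p, s(mix(k, m, m, m, p, p, s(mix(p, p, p), mix(m, m, p, p), mix(k, m, p))), s(s(mix(k, m, p), s(p, p, m), s(m, m, m)), mix(k, m, p, s(p, k, k)), mix(k, k, p, p, p, s(k, k, p))), s(mix(k, k, k, k, m, p), s(s(p, m, k), mix(k, p), mix(k, p)), mix(k, k, s(p, m, k))))), m, m))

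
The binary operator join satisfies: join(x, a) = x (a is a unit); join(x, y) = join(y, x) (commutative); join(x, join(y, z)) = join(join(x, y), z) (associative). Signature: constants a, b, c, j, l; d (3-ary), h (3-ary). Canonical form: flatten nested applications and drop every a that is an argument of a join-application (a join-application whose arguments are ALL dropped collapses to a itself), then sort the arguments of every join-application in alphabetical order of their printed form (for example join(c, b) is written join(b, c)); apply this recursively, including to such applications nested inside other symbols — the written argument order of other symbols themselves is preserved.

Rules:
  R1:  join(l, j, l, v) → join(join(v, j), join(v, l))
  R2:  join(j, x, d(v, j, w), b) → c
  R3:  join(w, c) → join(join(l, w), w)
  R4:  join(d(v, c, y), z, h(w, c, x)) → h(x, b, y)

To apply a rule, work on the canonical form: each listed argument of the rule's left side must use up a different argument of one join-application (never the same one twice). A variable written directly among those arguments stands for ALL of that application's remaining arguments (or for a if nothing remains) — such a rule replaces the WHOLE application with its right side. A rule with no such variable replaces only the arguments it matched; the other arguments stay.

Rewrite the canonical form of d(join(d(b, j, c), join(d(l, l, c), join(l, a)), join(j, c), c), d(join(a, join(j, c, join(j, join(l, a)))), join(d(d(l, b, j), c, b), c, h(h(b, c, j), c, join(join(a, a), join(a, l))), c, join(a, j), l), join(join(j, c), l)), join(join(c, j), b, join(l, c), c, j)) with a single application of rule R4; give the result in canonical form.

Answer: d(join(c, c, d(b, j, c), d(l, l, c), j, l), d(join(c, j, j, l), h(l, b, b), join(c, j, l)), join(b, c, c, c, j, j, l))

Derivation:
Canonical form:  d(join(c, c, d(b, j, c), d(l, l, c), j, l), d(join(c, j, j, l), join(c, c, d(d(l, b, j), c, b), h(h(b, c, j), c, l), j, l), join(c, j, l)), join(b, c, c, c, j, j, l))
Match R4:  consume d(d(l, b, j), c, b), h(h(b, c, j), c, l);  v := d(l, b, j), w := h(b, c, j), x := l, y := b, z := join(c, c, j, l)
Every leftover argument binds to the variable; the entire application is replaced.
New term:  d(join(c, c, d(b, j, c), d(l, l, c), j, l), d(join(c, j, j, l), h(l, b, b), join(c, j, l)), join(b, c, c, c, j, j, l))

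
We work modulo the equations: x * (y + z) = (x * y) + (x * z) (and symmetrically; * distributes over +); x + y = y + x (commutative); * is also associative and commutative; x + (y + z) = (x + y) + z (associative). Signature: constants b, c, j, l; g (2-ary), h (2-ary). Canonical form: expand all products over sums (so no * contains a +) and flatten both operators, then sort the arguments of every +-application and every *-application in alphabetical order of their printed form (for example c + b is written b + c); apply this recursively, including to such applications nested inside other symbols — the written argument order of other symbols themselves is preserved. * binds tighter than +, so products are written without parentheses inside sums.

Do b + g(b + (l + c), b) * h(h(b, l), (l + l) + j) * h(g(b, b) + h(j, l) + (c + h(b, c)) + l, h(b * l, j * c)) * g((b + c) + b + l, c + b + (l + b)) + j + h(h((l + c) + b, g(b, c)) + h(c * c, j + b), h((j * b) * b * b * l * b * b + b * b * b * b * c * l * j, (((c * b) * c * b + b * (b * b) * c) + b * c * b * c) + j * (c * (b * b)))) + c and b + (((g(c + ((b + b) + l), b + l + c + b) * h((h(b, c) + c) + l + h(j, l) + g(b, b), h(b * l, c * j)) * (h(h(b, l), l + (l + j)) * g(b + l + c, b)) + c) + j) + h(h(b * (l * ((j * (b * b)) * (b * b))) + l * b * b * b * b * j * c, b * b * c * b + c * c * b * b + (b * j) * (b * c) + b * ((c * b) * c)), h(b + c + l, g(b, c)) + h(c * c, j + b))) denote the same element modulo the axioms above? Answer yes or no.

Answer: no — b + c + g(b + b + c + l, b + b + c + l) * g(b + c + l, b) * h(c + g(b, b) + h(b, c) + h(j, l) + l, h(b * l, c * j)) * h(h(b, l), j + l + l) + h(h(b + c + l, g(b, c)) + h(c * c, b + j), h(b * b * b * b * b * j * l + b * b * b * b * c * j * l, b * b * b * c + b * b * c * c + b * b * c * c + b * b * c * j)) + j vs b + c + g(b + b + c + l, b + b + c + l) * g(b + c + l, b) * h(c + g(b, b) + h(b, c) + h(j, l) + l, h(b * l, c * j)) * h(h(b, l), j + l + l) + h(h(b * b * b * b * b * j * l + b * b * b * b * c * j * l, b * b * b * c + b * b * c * c + b * b * c * c + b * b * c * j), h(b + c + l, g(b, c)) + h(c * c, b + j)) + j

Derivation:
Left:  b + g(b + (l + c), b) * h(h(b, l), (l + l) + j) * h(g(b, b) + h(j, l) + (c + h(b, c)) + l, h(b * l, j * c)) * g((b + c) + b + l, c + b + (l + b)) + j + h(h((l + c) + b, g(b, c)) + h(c * c, j + b), h((j * b) * b * b * l * b * b + b * b * b * b * c * l * j, (((c * b) * c * b + b * (b * b) * c) + b * c * b * c) + j * (c * (b * b)))) + c
  Un-nest:  b + g(b + b + c + l, b + b + c + l) * g(b + c + l, b) * h(c + g(b, b) + h(b, c) + h(j, l) + l, h(b * l, c * j)) * h(h(b, l), j + l + l) + j + h(h(b + c + l, g(b, c)) + h(c * c, b + j), h(b * b * b * b * b * j * l + b * b * b * b * c * j * l, b * b * b * c + b * b * c * c + b * b * c * c + b * b * c * j)) + c
  Sort arguments:  b + c + g(b + b + c + l, b + b + c + l) * g(b + c + l, b) * h(c + g(b, b) + h(b, c) + h(j, l) + l, h(b * l, c * j)) * h(h(b, l), j + l + l) + h(h(b + c + l, g(b, c)) + h(c * c, b + j), h(b * b * b * b * b * j * l + b * b * b * b * c * j * l, b * b * b * c + b * b * c * c + b * b * c * c + b * b * c * j)) + j
Right:  b + (((g(c + ((b + b) + l), b + l + c + b) * h((h(b, c) + c) + l + h(j, l) + g(b, b), h(b * l, c * j)) * (h(h(b, l), l + (l + j)) * g(b + l + c, b)) + c) + j) + h(h(b * (l * ((j * (b * b)) * (b * b))) + l * b * b * b * b * j * c, b * b * c * b + c * c * b * b + (b * j) * (b * c) + b * ((c * b) * c)), h(b + c + l, g(b, c)) + h(c * c, j + b)))
  Flatten:  b + g(b + b + c + l, b + b + c + l) * g(b + c + l, b) * h(c + g(b, b) + h(b, c) + h(j, l) + l, h(b * l, c * j)) * h(h(b, l), j + l + l) + c + j + h(h(b * b * b * b * b * j * l + b * b * b * b * c * j * l, b * b * b * c + b * b * c * c + b * b * c * c + b * b * c * j), h(b + c + l, g(b, c)) + h(c * c, b + j))
  Sort:  b + c + g(b + b + c + l, b + b + c + l) * g(b + c + l, b) * h(c + g(b, b) + h(b, c) + h(j, l) + l, h(b * l, c * j)) * h(h(b, l), j + l + l) + h(h(b * b * b * b * b * j * l + b * b * b * b * c * j * l, b * b * b * c + b * b * c * c + b * b * c * c + b * b * c * j), h(b + c + l, g(b, c)) + h(c * c, b + j)) + j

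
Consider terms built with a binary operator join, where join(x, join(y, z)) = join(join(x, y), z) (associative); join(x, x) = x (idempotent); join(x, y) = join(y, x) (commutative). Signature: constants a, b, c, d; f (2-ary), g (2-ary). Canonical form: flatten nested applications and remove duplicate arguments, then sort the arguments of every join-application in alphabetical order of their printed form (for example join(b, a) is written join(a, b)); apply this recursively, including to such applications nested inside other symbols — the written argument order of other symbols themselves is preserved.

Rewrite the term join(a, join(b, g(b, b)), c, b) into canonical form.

Un-nest:  join(a, b, g(b, b), c, b)
Drop duplicates:  drop duplicate b
Order the arguments:  join(a, b, c, g(b, b))

Answer: join(a, b, c, g(b, b))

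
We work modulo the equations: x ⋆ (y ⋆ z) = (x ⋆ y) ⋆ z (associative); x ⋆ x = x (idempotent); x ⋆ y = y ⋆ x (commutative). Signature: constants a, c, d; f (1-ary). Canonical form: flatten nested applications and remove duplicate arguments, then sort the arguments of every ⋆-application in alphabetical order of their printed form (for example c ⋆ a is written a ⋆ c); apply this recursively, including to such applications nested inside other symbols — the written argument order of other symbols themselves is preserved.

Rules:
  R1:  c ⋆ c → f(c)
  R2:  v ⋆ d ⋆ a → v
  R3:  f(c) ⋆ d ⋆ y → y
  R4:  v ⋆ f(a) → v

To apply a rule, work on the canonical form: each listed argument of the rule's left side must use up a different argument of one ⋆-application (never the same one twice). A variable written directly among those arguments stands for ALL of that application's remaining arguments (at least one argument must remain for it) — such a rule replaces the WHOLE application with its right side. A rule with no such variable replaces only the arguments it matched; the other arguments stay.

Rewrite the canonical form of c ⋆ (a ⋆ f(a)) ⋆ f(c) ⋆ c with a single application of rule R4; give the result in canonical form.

Answer: a ⋆ c ⋆ f(c)

Derivation:
Canonical form:  a ⋆ c ⋆ f(a) ⋆ f(c)
Match R4:  consume f(a);  v := a ⋆ c ⋆ f(c)
The extension variable absorbs all remaining arguments, so the whole application is rewritten.
Giving:  a ⋆ c ⋆ f(c)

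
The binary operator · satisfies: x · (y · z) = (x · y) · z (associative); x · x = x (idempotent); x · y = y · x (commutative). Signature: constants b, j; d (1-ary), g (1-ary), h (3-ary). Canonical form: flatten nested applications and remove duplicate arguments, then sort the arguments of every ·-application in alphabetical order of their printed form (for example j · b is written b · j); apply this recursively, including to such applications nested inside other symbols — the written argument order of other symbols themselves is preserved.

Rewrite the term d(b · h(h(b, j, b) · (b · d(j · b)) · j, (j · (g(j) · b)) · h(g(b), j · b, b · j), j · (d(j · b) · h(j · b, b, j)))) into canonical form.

Work inside:  b · h(h(b, j, b) · (b · d(j · b)) · j, (j · (g(j) · b)) · h(g(b), j · b, b · j), j · (d(j · b) · h(j · b, b, j)))
Inside:  h(h(b, j, b) · (b · d(j · b)) · j, (j · (g(j) · b)) · h(g(b), j · b, b · j), j · (d(j · b) · h(j · b, b, j)))  →  h(b · d(b · j) · h(b, j, b) · j, b · g(j) · h(g(b), b · j, b · j) · j, d(b · j) · h(b · j, b, j) · j)
Order the arguments:  b · h(b · d(b · j) · h(b, j, b) · j, b · g(j) · h(g(b), b · j, b · j) · j, d(b · j) · h(b · j, b, j) · j)
Rebuild:  d(b · h(b · d(b · j) · h(b, j, b) · j, b · g(j) · h(g(b), b · j, b · j) · j, d(b · j) · h(b · j, b, j) · j))

Answer: d(b · h(b · d(b · j) · h(b, j, b) · j, b · g(j) · h(g(b), b · j, b · j) · j, d(b · j) · h(b · j, b, j) · j))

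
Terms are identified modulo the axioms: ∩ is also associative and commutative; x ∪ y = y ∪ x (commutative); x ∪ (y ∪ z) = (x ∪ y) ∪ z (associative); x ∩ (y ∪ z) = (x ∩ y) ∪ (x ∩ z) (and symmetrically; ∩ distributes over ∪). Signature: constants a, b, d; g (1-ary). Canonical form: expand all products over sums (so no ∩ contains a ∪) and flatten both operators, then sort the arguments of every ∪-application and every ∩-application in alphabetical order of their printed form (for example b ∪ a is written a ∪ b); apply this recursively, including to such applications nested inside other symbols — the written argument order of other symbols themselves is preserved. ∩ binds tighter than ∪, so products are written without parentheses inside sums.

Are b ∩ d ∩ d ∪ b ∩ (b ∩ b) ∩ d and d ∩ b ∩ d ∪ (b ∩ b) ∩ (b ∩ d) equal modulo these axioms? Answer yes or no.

Answer: yes — both canonical forms are b ∩ b ∩ b ∩ d ∪ b ∩ d ∩ d

Derivation:
Left:  b ∩ d ∩ d ∪ b ∩ (b ∩ b) ∩ d
  Un-nest:  b ∩ d ∩ d ∪ b ∩ b ∩ b ∩ d
  Sort arguments:  b ∩ b ∩ b ∩ d ∪ b ∩ d ∩ d
Right:  d ∩ b ∩ d ∪ (b ∩ b) ∩ (b ∩ d)
  Flatten:  b ∩ d ∩ d ∪ b ∩ b ∩ b ∩ d
  Sort arguments:  b ∩ b ∩ b ∩ d ∪ b ∩ d ∩ d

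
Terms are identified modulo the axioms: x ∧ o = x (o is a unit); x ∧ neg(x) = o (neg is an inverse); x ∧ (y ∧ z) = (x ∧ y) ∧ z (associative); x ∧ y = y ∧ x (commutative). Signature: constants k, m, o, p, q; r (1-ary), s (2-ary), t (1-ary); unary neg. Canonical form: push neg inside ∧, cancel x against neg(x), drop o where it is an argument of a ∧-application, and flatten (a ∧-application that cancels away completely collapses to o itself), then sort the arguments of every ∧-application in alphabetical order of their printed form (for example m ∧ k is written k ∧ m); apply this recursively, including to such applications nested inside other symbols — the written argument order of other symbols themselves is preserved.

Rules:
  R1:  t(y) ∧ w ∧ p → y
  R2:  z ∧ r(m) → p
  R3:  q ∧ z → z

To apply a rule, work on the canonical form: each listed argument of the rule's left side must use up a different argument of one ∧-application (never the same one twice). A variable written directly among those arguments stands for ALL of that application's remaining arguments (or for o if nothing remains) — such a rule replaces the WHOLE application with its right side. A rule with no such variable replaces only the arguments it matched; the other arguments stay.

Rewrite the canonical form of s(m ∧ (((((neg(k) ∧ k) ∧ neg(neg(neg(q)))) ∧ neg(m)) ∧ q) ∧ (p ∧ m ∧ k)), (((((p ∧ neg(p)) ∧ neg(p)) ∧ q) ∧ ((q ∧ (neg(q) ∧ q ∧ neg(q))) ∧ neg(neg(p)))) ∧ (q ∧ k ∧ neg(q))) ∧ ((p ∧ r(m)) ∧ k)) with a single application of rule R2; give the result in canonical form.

Answer: s(k ∧ m ∧ p, p)

Derivation:
Canonical form:  s(k ∧ m ∧ p, k ∧ k ∧ p ∧ q ∧ r(m))
Apply R2:  consuming r(m);  z := k ∧ k ∧ p ∧ q
The extension variable absorbs all remaining arguments, so the whole application is rewritten.
Result:  s(k ∧ m ∧ p, p)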